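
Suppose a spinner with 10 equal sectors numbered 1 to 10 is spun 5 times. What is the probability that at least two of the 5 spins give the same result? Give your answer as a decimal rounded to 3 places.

P(all 5 different) = 10/10 · 9/10 · ··· · 6/10 ≈ 0.302.
P(at least two equal) = 1 − 0.302 = 0.698.

0.698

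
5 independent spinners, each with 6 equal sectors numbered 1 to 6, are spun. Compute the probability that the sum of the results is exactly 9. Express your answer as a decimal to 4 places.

There are 6^5 = 7776 equally likely outcomes.
The number of ordered 5-tuples from {1,…,6} summing to 9 is 70.
P(sum = 9) = 70/7776 = 35/3888 ≈ 0.0090.

0.0090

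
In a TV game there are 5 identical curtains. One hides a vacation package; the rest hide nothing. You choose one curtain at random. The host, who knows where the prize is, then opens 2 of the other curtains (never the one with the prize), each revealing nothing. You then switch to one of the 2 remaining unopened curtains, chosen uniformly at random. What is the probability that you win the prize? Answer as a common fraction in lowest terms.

Your original curtain holds the prize with probability 1/5, so the other 4 collectively hold it with probability 4/5.
The host can always find 2 empty curtains to open, so the reveals don't change that 4/5; it is now spread over the 2 remaining unopened curtains.
P(win by switching) = (4/5) · (1/2) = 2/5.

2/5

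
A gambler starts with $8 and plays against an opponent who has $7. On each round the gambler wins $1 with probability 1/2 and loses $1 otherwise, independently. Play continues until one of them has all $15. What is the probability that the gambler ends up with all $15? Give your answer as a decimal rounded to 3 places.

With a fair step, P(i) = ½P(i−1) + ½P(i+1) with P(0)=0, P(15)=1 has the linear solution P(i) = i/15.
P(8) = 8/15 ≈ 0.533.

0.533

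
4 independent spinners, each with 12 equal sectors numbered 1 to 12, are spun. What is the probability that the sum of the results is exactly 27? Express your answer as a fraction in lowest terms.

143/2592

There are 12^4 = 20736 equally likely outcomes.
The number of ordered 4-tuples from {1,…,12} summing to 27 is 1144.
P(sum = 27) = 1144/20736 = 143/2592.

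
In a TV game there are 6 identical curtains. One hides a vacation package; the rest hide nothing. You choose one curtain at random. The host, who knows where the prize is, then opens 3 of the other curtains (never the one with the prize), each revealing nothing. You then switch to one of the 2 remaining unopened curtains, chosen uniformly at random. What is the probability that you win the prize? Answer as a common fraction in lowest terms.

5/12

Your original curtain holds the prize with probability 1/6, so the other 5 collectively hold it with probability 5/6.
The host can always find 3 empty curtains to open, so the reveals don't change that 5/6; it is now spread over the 2 remaining unopened curtains.
P(win by switching) = (5/6) · (1/2) = 5/12.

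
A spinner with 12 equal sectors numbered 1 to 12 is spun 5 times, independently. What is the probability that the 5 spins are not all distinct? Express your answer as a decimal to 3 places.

P(all 5 different) = 12/12 · 11/12 · ··· · 8/12 ≈ 0.382.
P(at least two equal) = 1 − 0.382 = 0.618.

0.618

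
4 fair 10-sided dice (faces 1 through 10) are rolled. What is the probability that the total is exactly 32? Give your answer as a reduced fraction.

There are 10^4 = 10000 equally likely outcomes.
The number of ordered 4-tuples from {1,…,10} summing to 32 is 165.
P(sum = 32) = 165/10000 = 33/2000.

33/2000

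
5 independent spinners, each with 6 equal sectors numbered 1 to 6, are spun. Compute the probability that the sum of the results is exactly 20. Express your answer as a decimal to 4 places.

There are 6^5 = 7776 equally likely outcomes.
The number of ordered 5-tuples from {1,…,6} summing to 20 is 651.
P(sum = 20) = 651/7776 = 217/2592 ≈ 0.0837.

0.0837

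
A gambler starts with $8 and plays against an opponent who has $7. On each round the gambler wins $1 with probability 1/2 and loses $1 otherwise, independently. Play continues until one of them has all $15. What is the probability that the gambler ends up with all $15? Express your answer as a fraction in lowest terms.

8/15

With a fair step, P(i) = ½P(i−1) + ½P(i+1) with P(0)=0, P(15)=1 has the linear solution P(i) = i/15.
P(8) = 8/15.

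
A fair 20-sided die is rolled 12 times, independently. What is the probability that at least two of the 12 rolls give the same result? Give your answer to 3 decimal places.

0.985

P(all 12 different) = 20/20 · 19/20 · ··· · 9/20 ≈ 0.015.
P(at least two equal) = 1 − 0.015 = 0.985.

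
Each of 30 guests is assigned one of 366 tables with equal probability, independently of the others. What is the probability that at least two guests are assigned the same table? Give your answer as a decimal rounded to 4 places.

0.7053

It's easier to compute the probability that all 30 are distinct.
P(all distinct) = 366/366 · 365/366 · ··· · 337/366 ≈ 0.2947.
So the probability of at least one match is 1 − 0.2947 = 0.7053.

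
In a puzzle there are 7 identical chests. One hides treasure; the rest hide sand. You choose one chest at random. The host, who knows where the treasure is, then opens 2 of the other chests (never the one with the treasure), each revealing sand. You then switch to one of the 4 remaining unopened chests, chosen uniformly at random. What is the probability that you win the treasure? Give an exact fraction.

Your original chest holds the treasure with probability 1/7, so the other 6 collectively hold it with probability 6/7.
The host can always find 2 empty chests to open, so the reveals don't change that 6/7; it is now spread over the 4 remaining unopened chests.
P(win by switching) = (6/7) · (1/4) = 3/14.

3/14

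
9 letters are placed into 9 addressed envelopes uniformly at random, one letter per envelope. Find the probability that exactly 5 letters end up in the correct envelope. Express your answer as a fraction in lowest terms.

1/320

Choose which 5 of the 9 are fixed: C(9,5) = 126 ways.
The remaining 4 must have no fixed point: D(4) = 9.
P = 126·9/362880 = 1/320.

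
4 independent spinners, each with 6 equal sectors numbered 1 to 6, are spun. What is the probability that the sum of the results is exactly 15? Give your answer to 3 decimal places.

0.108

There are 6^4 = 1296 equally likely outcomes.
The number of ordered 4-tuples from {1,…,6} summing to 15 is 140.
P(sum = 15) = 140/1296 = 35/324 ≈ 0.108.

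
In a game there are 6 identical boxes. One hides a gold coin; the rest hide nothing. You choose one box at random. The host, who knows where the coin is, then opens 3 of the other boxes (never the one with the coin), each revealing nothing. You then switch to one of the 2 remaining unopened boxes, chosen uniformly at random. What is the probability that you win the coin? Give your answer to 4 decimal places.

0.4167

Your original box holds the coin with probability 1/6, so the other 5 collectively hold it with probability 5/6.
The host can always find 3 empty boxes to open, so the reveals don't change that 5/6; it is now spread over the 2 remaining unopened boxes.
P(win by switching) = (5/6) · (1/2) = 5/12 ≈ 0.4167.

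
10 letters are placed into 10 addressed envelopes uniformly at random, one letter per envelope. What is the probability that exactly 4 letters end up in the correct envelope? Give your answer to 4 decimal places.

0.0153

Choose which 4 of the 10 are fixed: C(10,4) = 210 ways.
The remaining 6 must have no fixed point: D(6) = 265.
P = 210·265/3628800 = 53/3456 ≈ 0.0153.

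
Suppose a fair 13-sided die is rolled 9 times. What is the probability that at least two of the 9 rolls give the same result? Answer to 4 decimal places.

P(all 9 different) = 13/13 · 12/13 · ··· · 5/13 ≈ 0.0245.
P(at least two equal) = 1 − 0.0245 = 0.9755.

0.9755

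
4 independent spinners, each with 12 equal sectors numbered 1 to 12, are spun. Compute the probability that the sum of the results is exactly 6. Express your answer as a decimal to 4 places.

0.0005

There are 12^4 = 20736 equally likely outcomes.
The number of ordered 4-tuples from {1,…,12} summing to 6 is 10.
P(sum = 6) = 10/20736 = 5/10368 ≈ 0.0005.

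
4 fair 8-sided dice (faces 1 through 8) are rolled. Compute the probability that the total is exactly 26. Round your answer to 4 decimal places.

There are 8^4 = 4096 equally likely outcomes.
The number of ordered 4-tuples from {1,…,8} summing to 26 is 84.
P(sum = 26) = 84/4096 = 21/1024 ≈ 0.0205.

0.0205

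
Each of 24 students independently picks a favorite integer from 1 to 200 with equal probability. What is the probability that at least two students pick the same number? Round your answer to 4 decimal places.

It's easier to compute the probability that all 24 are distinct.
P(all distinct) = 200/200 · 199/200 · ··· · 177/200 ≈ 0.2375.
So the probability of at least one match is 1 − 0.2375 = 0.7625.

0.7625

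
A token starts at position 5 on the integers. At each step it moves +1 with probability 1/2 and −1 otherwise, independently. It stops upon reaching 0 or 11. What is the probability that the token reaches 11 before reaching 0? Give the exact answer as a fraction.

5/11

With a fair step, P(i) = ½P(i−1) + ½P(i+1) with P(0)=0, P(11)=1 has the linear solution P(i) = i/11.
P(5) = 5/11.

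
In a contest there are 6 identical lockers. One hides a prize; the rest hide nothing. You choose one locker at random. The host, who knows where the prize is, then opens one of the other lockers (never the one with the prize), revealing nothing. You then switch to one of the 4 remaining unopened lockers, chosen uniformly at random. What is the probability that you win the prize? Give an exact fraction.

5/24

Your original locker holds the prize with probability 1/6, so the other 5 collectively hold it with probability 5/6.
The host can always find an empty locker to open, so this doesn't change that 5/6; it is now spread over the 4 remaining unopened lockers.
P(win by switching) = (5/6) · (1/4) = 5/24.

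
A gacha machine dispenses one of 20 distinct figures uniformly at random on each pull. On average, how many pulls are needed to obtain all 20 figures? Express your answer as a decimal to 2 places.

71.95

After i distinct types are collected, each trial gives a new one with probability (20−i)/20, so the expected wait for the next new type is 20/(20−i).
E = 20/20 + 20/19 + 20/18 + 20/17 + 20/16 + 20/15 + 20/14 + 20/13 + 20/12 + 20/11 + 20/10 + 20/9 + 20/8 + 20/7 + 20/6 + 20/5 + 20/4 + 20/3 + 20/2 + 20/1 = 279175675/3879876 ≈ 71.95.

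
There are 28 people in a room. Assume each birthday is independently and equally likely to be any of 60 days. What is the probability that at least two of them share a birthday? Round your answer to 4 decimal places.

0.9995

It's easier to compute the probability that all 28 are distinct.
P(all distinct) = 60/60 · 59/60 · ··· · 33/60 ≈ 0.0005.
So the probability of at least one match is 1 − 0.0005 = 0.9995.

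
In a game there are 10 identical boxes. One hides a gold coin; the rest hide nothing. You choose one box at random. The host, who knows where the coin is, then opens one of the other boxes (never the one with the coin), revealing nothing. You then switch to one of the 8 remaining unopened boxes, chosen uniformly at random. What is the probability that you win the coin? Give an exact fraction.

9/80

Your original box holds the coin with probability 1/10, so the other 9 collectively hold it with probability 9/10.
The host can always find an empty box to open, so this doesn't change that 9/10; it is now spread over the 8 remaining unopened boxes.
P(win by switching) = (9/10) · (1/8) = 9/80.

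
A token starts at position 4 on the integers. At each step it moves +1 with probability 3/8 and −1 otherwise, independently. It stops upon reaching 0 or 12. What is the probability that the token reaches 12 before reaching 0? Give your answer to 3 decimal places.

0.015

Let r = q/p = (5/8)/(3/8) = 5/3. The recurrence P(i) = p·P(i+1) + q·P(i−1) with P(0)=0, P(12)=1 gives P(i) = (1 − r^i)/(1 − r^12).
P(4) = (1 − (5/3)^4) / (1 − (5/3)^12) = 6561/447811 ≈ 0.015.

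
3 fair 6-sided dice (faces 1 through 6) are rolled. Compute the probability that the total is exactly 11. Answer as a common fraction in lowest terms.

1/8

There are 6^3 = 216 equally likely outcomes.
The number of ordered 3-tuples from {1,…,6} summing to 11 is 27.
P(sum = 11) = 27/216 = 1/8.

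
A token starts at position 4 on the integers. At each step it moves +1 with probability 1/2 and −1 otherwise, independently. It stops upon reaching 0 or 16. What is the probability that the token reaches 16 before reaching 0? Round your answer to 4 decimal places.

0.2500

With a fair step, P(i) = ½P(i−1) + ½P(i+1) with P(0)=0, P(16)=1 has the linear solution P(i) = i/16.
P(4) = 4/16 = 1/4 ≈ 0.2500.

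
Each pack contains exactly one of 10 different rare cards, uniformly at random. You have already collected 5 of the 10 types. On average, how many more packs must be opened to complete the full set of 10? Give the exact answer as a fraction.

Starting from 5 distinct types, each trial gives a new one with probability (10−i)/10 when i types are held, so the wait for the next new type is 10/(10−i).
E = 10/5 + 10/4 + 10/3 + 10/2 + 10/1 = 137/6.

137/6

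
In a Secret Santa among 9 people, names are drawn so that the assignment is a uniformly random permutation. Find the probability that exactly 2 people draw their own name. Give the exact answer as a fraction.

Choose which 2 of the 9 are fixed: C(9,2) = 36 ways.
The remaining 7 must have no fixed point: D(7) = 1854.
P = 36·1854/362880 = 103/560.

103/560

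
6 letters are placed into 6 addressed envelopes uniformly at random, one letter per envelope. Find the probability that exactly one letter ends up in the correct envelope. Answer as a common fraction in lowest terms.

11/30

Choose which one is fixed: C(6,1) = 6 ways.
The remaining 5 must have no fixed point: D(5) = 44.
P = 6·44/720 = 11/30.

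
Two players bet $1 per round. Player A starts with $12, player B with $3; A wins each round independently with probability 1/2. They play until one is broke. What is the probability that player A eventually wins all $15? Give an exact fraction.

4/5

With a fair step, P(i) = ½P(i−1) + ½P(i+1) with P(0)=0, P(15)=1 has the linear solution P(i) = i/15.
P(12) = 12/15 = 4/5.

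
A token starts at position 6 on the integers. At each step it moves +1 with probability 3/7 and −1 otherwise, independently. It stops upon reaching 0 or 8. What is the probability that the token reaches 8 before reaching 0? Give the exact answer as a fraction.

Let r = q/p = (4/7)/(3/7) = 4/3. The recurrence P(i) = p·P(i+1) + q·P(i−1) with P(0)=0, P(8)=1 gives P(i) = (1 − r^i)/(1 − r^8).
P(6) = (1 − (4/3)^6) / (1 − (4/3)^8) = 4329/8425.

4329/8425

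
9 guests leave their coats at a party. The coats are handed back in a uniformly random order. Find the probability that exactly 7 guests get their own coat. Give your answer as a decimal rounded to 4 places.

0.0001

Choose which 7 of the 9 are fixed: C(9,7) = 36 ways.
The remaining 2 must have no fixed point: D(2) = 1.
P = 36·1/362880 = 1/10080 ≈ 0.0001.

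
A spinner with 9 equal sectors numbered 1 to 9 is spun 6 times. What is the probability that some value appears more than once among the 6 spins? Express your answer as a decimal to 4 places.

0.8862

P(all 6 different) = 9/9 · 8/9 · ··· · 4/9 ≈ 0.1138.
P(at least two equal) = 1 − 0.1138 = 0.8862.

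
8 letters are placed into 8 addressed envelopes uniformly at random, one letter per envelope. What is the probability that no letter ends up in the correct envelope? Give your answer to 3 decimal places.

0.368

This is the derangement probability: permutations of 8 with no fixed point.
D(8) = 8! · (1 − 1/1! + 1/2! − ··· + (−1)^8/8!) = 14833.
P = 14833/40320 = 2119/5760 ≈ 0.368.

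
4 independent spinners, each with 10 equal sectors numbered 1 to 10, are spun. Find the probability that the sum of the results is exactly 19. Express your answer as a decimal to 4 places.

0.0592

There are 10^4 = 10000 equally likely outcomes.
The number of ordered 4-tuples from {1,…,10} summing to 19 is 592.
P(sum = 19) = 592/10000 = 37/625 ≈ 0.0592.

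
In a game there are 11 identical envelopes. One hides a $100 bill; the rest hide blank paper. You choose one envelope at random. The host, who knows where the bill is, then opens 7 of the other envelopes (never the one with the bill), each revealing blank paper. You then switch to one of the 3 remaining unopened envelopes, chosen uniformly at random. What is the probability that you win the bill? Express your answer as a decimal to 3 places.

Your original envelope holds the bill with probability 1/11, so the other 10 collectively hold it with probability 10/11.
The host can always find 7 empty envelopes to open, so the reveals don't change that 10/11; it is now spread over the 3 remaining unopened envelopes.
P(win by switching) = (10/11) · (1/3) = 10/33 ≈ 0.303.

0.303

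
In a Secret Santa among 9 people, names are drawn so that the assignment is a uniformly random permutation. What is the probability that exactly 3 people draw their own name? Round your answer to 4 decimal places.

Choose which 3 of the 9 are fixed: C(9,3) = 84 ways.
The remaining 6 must have no fixed point: D(6) = 265.
P = 84·265/362880 = 53/864 ≈ 0.0613.

0.0613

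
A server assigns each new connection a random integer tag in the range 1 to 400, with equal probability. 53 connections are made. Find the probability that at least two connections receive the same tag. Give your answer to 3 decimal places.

0.973

It's easier to compute the probability that all 53 are distinct.
P(all distinct) = 400/400 · 399/400 · ··· · 348/400 ≈ 0.027.
So the probability of at least one match is 1 − 0.027 = 0.973.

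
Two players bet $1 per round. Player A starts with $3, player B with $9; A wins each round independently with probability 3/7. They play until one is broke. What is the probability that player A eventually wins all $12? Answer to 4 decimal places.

Let r = q/p = (4/7)/(3/7) = 4/3. The recurrence P(i) = p·P(i+1) + q·P(i−1) with P(0)=0, P(12)=1 gives P(i) = (1 − r^i)/(1 − r^12).
P(3) = (1 − (4/3)^3) / (1 − (4/3)^12) = 19683/439075 ≈ 0.0448.

0.0448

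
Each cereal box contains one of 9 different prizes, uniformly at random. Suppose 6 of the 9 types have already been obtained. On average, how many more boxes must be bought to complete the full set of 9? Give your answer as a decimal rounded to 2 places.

16.50

Starting from 6 distinct types, each trial gives a new one with probability (9−i)/9 when i types are held, so the wait for the next new type is 9/(9−i).
E = 9/3 + 9/2 + 9/1 = 33/2 ≈ 16.50.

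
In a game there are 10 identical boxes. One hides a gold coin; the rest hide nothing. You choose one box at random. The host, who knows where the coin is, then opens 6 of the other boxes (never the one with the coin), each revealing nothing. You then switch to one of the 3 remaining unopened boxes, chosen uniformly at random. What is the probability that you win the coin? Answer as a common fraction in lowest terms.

Your original box holds the coin with probability 1/10, so the other 9 collectively hold it with probability 9/10.
The host can always find 6 empty boxes to open, so the reveals don't change that 9/10; it is now spread over the 3 remaining unopened boxes.
P(win by switching) = (9/10) · (1/3) = 3/10.

3/10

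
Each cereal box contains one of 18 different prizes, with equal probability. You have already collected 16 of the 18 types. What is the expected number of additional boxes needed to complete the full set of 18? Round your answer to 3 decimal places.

Starting from 16 distinct types, each trial gives a new one with probability (18−i)/18 when i types are held, so the wait for the next new type is 18/(18−i).
E = 18/2 + 18/1 = 27 ≈ 27.000.

27.000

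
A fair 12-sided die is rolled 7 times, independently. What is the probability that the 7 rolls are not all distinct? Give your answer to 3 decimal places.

P(all 7 different) = 12/12 · 11/12 · ··· · 6/12 ≈ 0.111.
P(at least two equal) = 1 − 0.111 = 0.889.

0.889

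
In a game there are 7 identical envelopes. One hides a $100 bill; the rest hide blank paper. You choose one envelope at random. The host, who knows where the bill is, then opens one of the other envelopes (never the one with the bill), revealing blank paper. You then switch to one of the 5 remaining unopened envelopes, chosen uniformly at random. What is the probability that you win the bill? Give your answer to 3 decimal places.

Your original envelope holds the bill with probability 1/7, so the other 6 collectively hold it with probability 6/7.
The host can always find an empty envelope to open, so this doesn't change that 6/7; it is now spread over the 5 remaining unopened envelopes.
P(win by switching) = (6/7) · (1/5) = 6/35 ≈ 0.171.

0.171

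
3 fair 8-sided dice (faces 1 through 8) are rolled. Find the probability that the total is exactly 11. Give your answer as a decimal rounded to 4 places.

0.0820

There are 8^3 = 512 equally likely outcomes.
The number of ordered 3-tuples from {1,…,8} summing to 11 is 42.
P(sum = 11) = 42/512 = 21/256 ≈ 0.0820.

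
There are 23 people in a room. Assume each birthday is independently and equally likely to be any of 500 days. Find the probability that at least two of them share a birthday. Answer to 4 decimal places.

0.4018

It's easier to compute the probability that all 23 are distinct.
P(all distinct) = 500/500 · 499/500 · ··· · 478/500 ≈ 0.5982.
So the probability of at least one match is 1 − 0.5982 = 0.4018.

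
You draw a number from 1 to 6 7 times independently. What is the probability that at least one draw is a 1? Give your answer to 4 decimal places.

0.7209

P(no draw is a 1) = (5/6)^7 ≈ 0.2791.
P(at least one) = 1 − 0.2791 = 0.7209.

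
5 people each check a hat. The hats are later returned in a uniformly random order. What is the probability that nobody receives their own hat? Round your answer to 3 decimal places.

This is the derangement probability: permutations of 5 with no fixed point.
D(5) = 5! · (1 − 1/1! + 1/2! − ··· + (−1)^5/5!) = 44.
P = 44/120 = 11/30 ≈ 0.367.

0.367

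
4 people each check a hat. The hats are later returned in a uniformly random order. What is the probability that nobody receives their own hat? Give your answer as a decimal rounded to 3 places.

This is the derangement probability: permutations of 4 with no fixed point.
D(4) = 4! · (1 − 1/1! + 1/2! − ··· + (−1)^4/4!) = 9.
P = 9/24 = 3/8 ≈ 0.375.

0.375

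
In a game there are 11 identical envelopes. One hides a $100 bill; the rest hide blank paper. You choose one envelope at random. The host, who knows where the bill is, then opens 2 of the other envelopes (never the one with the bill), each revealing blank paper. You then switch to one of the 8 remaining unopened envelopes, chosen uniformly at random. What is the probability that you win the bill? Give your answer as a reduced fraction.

5/44

Your original envelope holds the bill with probability 1/11, so the other 10 collectively hold it with probability 10/11.
The host can always find 2 empty envelopes to open, so the reveals don't change that 10/11; it is now spread over the 8 remaining unopened envelopes.
P(win by switching) = (10/11) · (1/8) = 5/44.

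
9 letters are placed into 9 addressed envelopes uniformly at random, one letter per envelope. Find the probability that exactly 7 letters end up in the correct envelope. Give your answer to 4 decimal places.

Choose which 7 of the 9 are fixed: C(9,7) = 36 ways.
The remaining 2 must have no fixed point: D(2) = 1.
P = 36·1/362880 = 1/10080 ≈ 0.0001.

0.0001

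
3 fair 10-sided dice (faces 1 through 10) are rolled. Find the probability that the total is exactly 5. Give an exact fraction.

There are 10^3 = 1000 equally likely outcomes.
The number of ordered 3-tuples from {1,…,10} summing to 5 is 6.
P(sum = 5) = 6/1000 = 3/500.

3/500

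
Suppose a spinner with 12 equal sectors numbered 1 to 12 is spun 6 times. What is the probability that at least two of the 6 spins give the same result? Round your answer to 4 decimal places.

0.7772

P(all 6 different) = 12/12 · 11/12 · ··· · 7/12 ≈ 0.2228.
P(at least two equal) = 1 − 0.2228 = 0.7772.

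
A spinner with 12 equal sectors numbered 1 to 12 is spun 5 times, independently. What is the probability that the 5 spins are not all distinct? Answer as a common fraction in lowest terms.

P(all 5 different) = 12/12 · 11/12 · ··· · 8/12 = 55/144.
P(at least two equal) = 1 − 55/144 = 89/144.

89/144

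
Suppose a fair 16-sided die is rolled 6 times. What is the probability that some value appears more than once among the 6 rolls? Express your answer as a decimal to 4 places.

0.6563

P(all 6 different) = 16/16 · 15/16 · ··· · 11/16 ≈ 0.3437.
P(at least two equal) = 1 − 0.3437 = 0.6563.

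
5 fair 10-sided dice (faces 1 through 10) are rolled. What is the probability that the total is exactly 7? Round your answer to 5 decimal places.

0.00015

There are 10^5 = 100000 equally likely outcomes.
The number of ordered 5-tuples from {1,…,10} summing to 7 is 15.
P(sum = 7) = 15/100000 = 3/20000 ≈ 0.00015.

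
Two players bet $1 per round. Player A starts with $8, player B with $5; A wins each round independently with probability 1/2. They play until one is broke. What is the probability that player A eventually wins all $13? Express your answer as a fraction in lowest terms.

With a fair step, P(i) = ½P(i−1) + ½P(i+1) with P(0)=0, P(13)=1 has the linear solution P(i) = i/13.
P(8) = 8/13.

8/13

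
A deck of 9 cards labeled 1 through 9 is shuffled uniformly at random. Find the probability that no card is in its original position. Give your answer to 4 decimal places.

0.3679

This is the derangement probability: permutations of 9 with no fixed point.
D(9) = 9! · (1 − 1/1! + 1/2! − ··· + (−1)^9/9!) = 133496.
P = 133496/362880 = 16687/45360 ≈ 0.3679.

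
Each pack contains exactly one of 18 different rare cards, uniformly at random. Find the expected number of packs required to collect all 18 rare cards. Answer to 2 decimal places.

After i distinct types are collected, each trial gives a new one with probability (18−i)/18, so the expected wait for the next new type is 18/(18−i).
E = 18/18 + 18/17 + 18/16 + 18/15 + 18/14 + 18/13 + 18/12 + 18/11 + 18/10 + 18/9 + 18/8 + 18/7 + 18/6 + 18/5 + 18/4 + 18/3 + 18/2 + 18/1 = 42822903/680680 ≈ 62.91.

62.91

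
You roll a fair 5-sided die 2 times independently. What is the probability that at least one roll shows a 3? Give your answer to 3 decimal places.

P(no roll shows a 3) = (4/5)^2 ≈ 0.640.
P(at least one) = 1 − 0.640 = 0.360.

0.360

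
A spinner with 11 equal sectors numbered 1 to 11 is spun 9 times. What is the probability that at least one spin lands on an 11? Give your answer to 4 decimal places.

0.5759

P(no spin lands on an 11) = (10/11)^9 ≈ 0.4241.
P(at least one) = 1 − 0.4241 = 0.5759.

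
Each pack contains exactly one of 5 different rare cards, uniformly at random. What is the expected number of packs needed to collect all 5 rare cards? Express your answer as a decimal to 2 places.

After i distinct types are collected, each trial gives a new one with probability (5−i)/5, so the expected wait for the next new type is 5/(5−i).
E = 5/5 + 5/4 + 5/3 + 5/2 + 5/1 = 137/12 ≈ 11.42.

11.42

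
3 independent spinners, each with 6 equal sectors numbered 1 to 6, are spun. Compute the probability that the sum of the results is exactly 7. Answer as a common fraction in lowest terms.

5/72

There are 6^3 = 216 equally likely outcomes.
The number of ordered 3-tuples from {1,…,6} summing to 7 is 15.
P(sum = 7) = 15/216 = 5/72.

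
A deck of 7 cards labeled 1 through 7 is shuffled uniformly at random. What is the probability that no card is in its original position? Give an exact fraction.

This is the derangement probability: permutations of 7 with no fixed point.
D(7) = 7! · (1 − 1/1! + 1/2! − ··· + (−1)^7/7!) = 1854.
P = 1854/5040 = 103/280.

103/280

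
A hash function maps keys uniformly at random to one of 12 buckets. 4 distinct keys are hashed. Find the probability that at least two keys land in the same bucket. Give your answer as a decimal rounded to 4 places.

It's easier to compute the probability that all 4 are distinct.
P(all distinct) = 12/12 · 11/12 · ··· · 9/12 ≈ 0.5729.
So the probability of at least one match is 1 − 0.5729 = 0.4271.

0.4271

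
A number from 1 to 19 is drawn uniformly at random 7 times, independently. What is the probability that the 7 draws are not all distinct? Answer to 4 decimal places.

P(all 7 different) = 19/19 · 18/19 · ··· · 13/19 ≈ 0.2841.
P(at least two equal) = 1 − 0.2841 = 0.7159.

0.7159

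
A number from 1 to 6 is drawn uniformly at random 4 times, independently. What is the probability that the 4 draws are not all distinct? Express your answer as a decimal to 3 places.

0.722

P(all 4 different) = 6/6 · 5/6 · ··· · 3/6 ≈ 0.278.
P(at least two equal) = 1 − 0.278 = 0.722.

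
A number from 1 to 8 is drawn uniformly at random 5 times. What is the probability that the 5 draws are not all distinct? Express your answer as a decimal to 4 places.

0.7949

P(all 5 different) = 8/8 · 7/8 · ··· · 4/8 ≈ 0.2051.
P(at least two equal) = 1 − 0.2051 = 0.7949.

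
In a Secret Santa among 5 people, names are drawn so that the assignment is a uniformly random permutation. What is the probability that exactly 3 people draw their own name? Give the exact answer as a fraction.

1/12

Choose which 3 of the 5 are fixed: C(5,3) = 10 ways.
The remaining 2 must have no fixed point: D(2) = 1.
P = 10·1/120 = 1/12.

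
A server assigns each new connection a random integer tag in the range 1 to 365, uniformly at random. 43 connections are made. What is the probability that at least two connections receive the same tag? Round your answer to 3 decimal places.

0.924

It's easier to compute the probability that all 43 are distinct.
P(all distinct) = 365/365 · 364/365 · ··· · 323/365 ≈ 0.076.
So the probability of at least one match is 1 − 0.076 = 0.924.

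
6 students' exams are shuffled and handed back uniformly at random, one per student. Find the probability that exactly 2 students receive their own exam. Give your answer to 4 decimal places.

0.1875

Choose which 2 of the 6 are fixed: C(6,2) = 15 ways.
The remaining 4 must have no fixed point: D(4) = 9.
P = 15·9/720 = 3/16 ≈ 0.1875.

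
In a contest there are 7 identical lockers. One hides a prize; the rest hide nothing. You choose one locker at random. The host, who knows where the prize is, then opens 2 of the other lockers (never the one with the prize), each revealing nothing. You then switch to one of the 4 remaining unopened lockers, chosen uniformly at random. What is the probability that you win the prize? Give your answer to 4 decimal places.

0.2143

Your original locker holds the prize with probability 1/7, so the other 6 collectively hold it with probability 6/7.
The host can always find 2 empty lockers to open, so the reveals don't change that 6/7; it is now spread over the 4 remaining unopened lockers.
P(win by switching) = (6/7) · (1/4) = 3/14 ≈ 0.2143.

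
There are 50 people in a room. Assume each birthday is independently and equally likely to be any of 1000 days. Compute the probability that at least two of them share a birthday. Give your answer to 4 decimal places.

It's easier to compute the probability that all 50 are distinct.
P(all distinct) = 1000/1000 · 999/1000 · ··· · 951/1000 ≈ 0.2877.
So the probability of at least one match is 1 − 0.2877 = 0.7123.

0.7123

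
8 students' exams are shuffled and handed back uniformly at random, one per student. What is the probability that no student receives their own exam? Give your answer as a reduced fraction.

This is the derangement probability: permutations of 8 with no fixed point.
D(8) = 8! · (1 − 1/1! + 1/2! − ··· + (−1)^8/8!) = 14833.
P = 14833/40320 = 2119/5760.

2119/5760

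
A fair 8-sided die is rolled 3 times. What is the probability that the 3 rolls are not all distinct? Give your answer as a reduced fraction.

11/32

P(all 3 different) = 8/8 · 7/8 · ··· · 6/8 = 21/32.
P(at least two equal) = 1 − 21/32 = 11/32.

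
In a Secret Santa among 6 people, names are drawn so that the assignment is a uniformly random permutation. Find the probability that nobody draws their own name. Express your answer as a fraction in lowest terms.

This is the derangement probability: permutations of 6 with no fixed point.
D(6) = 6! · (1 − 1/1! + 1/2! − ··· + (−1)^6/6!) = 265.
P = 265/720 = 53/144.

53/144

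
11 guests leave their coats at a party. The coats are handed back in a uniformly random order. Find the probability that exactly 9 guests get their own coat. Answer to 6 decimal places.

0.000001

Choose which 9 of the 11 are fixed: C(11,9) = 55 ways.
The remaining 2 must have no fixed point: D(2) = 1.
P = 55·1/39916800 = 1/725760 ≈ 0.000001.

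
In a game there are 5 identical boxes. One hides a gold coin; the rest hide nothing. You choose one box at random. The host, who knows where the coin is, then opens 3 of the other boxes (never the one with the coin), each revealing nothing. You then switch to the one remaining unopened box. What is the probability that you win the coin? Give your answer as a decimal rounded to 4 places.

Your original box holds the coin with probability 1/5, so the other 4 collectively hold it with probability 4/5.
The host can always find 3 empty boxes to open, so the reveals don't change that 4/5; it is now spread over the 1 remaining unopened box.
P(win by switching) = (4/5) · (1/1) = 4/5 ≈ 0.8000.

0.8000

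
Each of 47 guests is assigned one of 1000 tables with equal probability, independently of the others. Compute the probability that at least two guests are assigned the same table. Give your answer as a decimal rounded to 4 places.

It's easier to compute the probability that all 47 are distinct.
P(all distinct) = 1000/1000 · 999/1000 · ··· · 954/1000 ≈ 0.3335.
So the probability of at least one match is 1 − 0.3335 = 0.6665.

0.6665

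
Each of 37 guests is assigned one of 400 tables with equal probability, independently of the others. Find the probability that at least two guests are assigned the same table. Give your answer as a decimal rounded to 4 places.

It's easier to compute the probability that all 37 are distinct.
P(all distinct) = 400/400 · 399/400 · ··· · 364/400 ≈ 0.1794.
So the probability of at least one match is 1 − 0.1794 = 0.8206.

0.8206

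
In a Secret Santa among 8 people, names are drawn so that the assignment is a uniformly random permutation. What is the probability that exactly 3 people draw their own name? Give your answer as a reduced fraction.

Choose which 3 of the 8 are fixed: C(8,3) = 56 ways.
The remaining 5 must have no fixed point: D(5) = 44.
P = 56·44/40320 = 11/180.

11/180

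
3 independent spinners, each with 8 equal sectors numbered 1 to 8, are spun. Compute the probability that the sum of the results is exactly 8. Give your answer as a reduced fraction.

21/512

There are 8^3 = 512 equally likely outcomes.
The number of ordered 3-tuples from {1,…,8} summing to 8 is 21.
P(sum = 8) = 21/512.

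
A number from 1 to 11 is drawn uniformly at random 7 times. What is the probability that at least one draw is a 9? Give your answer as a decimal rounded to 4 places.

0.4868

P(no draw is a 9) = (10/11)^7 ≈ 0.5132.
P(at least one) = 1 − 0.5132 = 0.4868.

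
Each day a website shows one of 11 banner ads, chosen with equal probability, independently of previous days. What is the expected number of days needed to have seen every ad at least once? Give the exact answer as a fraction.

83711/2520

After i distinct types are collected, each trial gives a new one with probability (11−i)/11, so the expected wait for the next new type is 11/(11−i).
E = 11/11 + 11/10 + 11/9 + 11/8 + 11/7 + 11/6 + 11/5 + 11/4 + 11/3 + 11/2 + 11/1 = 83711/2520.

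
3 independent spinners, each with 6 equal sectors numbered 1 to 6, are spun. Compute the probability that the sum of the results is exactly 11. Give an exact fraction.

1/8

There are 6^3 = 216 equally likely outcomes.
The number of ordered 3-tuples from {1,…,6} summing to 11 is 27.
P(sum = 11) = 27/216 = 1/8.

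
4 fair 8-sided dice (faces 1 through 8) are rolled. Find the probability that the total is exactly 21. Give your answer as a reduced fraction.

There are 8^4 = 4096 equally likely outcomes.
The number of ordered 4-tuples from {1,…,8} summing to 21 is 284.
P(sum = 21) = 284/4096 = 71/1024.

71/1024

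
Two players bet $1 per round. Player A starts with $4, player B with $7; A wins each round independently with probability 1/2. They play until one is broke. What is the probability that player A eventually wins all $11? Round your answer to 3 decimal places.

With a fair step, P(i) = ½P(i−1) + ½P(i+1) with P(0)=0, P(11)=1 has the linear solution P(i) = i/11.
P(4) = 4/11 ≈ 0.364.

0.364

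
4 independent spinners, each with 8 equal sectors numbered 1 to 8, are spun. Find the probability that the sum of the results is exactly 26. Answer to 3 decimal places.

0.021

There are 8^4 = 4096 equally likely outcomes.
The number of ordered 4-tuples from {1,…,8} summing to 26 is 84.
P(sum = 26) = 84/4096 = 21/1024 ≈ 0.021.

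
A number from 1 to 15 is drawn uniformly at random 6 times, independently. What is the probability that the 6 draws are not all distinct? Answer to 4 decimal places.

0.6836

P(all 6 different) = 15/15 · 14/15 · ··· · 10/15 ≈ 0.3164.
P(at least two equal) = 1 − 0.3164 = 0.6836.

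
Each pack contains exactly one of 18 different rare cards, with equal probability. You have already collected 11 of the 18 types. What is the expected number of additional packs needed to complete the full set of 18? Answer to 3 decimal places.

46.671

Starting from 11 distinct types, each trial gives a new one with probability (18−i)/18 when i types are held, so the wait for the next new type is 18/(18−i).
E = 18/7 + 18/6 + 18/5 + 18/4 + 18/3 + 18/2 + 18/1 = 3267/70 ≈ 46.671.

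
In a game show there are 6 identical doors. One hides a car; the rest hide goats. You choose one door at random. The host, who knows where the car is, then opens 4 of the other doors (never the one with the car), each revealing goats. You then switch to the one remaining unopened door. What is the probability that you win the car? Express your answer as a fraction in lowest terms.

5/6

Your original door holds the car with probability 1/6, so the other 5 collectively hold it with probability 5/6.
The host can always find 4 empty doors to open, so the reveals don't change that 5/6; it is now spread over the 1 remaining unopened door.
P(win by switching) = (5/6) · (1/1) = 5/6.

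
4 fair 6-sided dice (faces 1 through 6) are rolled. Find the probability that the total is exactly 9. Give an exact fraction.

7/162

There are 6^4 = 1296 equally likely outcomes.
The number of ordered 4-tuples from {1,…,6} summing to 9 is 56.
P(sum = 9) = 56/1296 = 7/162.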